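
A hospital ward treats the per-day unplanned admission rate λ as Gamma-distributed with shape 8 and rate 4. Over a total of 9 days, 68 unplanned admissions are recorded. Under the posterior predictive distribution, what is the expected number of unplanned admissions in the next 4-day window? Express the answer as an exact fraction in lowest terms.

Total count 68 over total exposure 9 days.
By Gamma–Poisson conjugacy, the posterior is Gamma(α + Σx, β + Σt) = Gamma(8 + 68, 4 + 9) = Gamma(76, 13).
Predictive mean over a 4-day window = T·E[λ|data] = 4·76/13 = 304/13.

304/13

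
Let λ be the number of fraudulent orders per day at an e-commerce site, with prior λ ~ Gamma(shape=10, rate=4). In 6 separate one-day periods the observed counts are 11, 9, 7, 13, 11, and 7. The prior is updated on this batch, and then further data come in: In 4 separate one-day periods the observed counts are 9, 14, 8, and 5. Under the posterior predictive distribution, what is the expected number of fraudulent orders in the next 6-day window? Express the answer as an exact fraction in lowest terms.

Total count: 11 + 9 + 7 + 13 + 11 + 7 = 58.
Total exposure: 6 days.
After the first batch: Gamma(10 + 58, 4 + 6) = Gamma(68, 10).
Total count: 9 + 14 + 8 + 5 = 36.
Total exposure: 4 days.
After the second batch: Gamma(68 + 36, 10 + 4) = Gamma(104, 14).
Predictive mean over a 6-day window = T·E[λ|data] = 6·104/14 = 312/7.

312/7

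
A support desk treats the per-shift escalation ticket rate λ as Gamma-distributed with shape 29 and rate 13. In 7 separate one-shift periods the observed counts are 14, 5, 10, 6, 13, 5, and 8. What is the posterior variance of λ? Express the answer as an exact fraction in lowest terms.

9/40

Total count: 14 + 5 + 10 + 6 + 13 + 5 + 8 = 61.
Total exposure: 7 shifts.
By Gamma–Poisson conjugacy, the posterior is Gamma(α + Σx, β + Σt) = Gamma(29 + 61, 13 + 7) = Gamma(90, 20).
Posterior variance = α'/β'² = 90/400 = 9/40.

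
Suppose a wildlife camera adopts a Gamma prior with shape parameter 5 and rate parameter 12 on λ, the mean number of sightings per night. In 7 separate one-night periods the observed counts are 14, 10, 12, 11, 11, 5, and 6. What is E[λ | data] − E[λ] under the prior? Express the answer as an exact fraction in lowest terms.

793/228

Total count: 14 + 10 + 12 + 11 + 11 + 5 + 6 = 69.
Total exposure: 7 nights.
Gamma(α, β) with Poisson data over total exposure Σt gives posterior Gamma(α+Σx, β+Σt) = Gamma(74, 19).
Posterior mean = 74/19 = 74/19; prior mean = 5/12 = 5/12. Difference = 74/19 − 5/12 = 793/228.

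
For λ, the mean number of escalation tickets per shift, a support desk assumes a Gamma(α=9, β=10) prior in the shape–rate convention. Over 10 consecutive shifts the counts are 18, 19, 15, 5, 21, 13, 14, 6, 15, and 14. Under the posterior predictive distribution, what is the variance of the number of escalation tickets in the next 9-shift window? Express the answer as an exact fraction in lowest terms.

Total count: 18 + 19 + 15 + 5 + 21 + 13 + 14 + 6 + 15 + 14 = 140.
Total exposure: 10 shifts.
Conjugate update: add total count to the shape and total exposure to the rate, giving Gamma(149, 20).
The posterior predictive for a window of length T is Negative Binomial with variance T·α'·(β'+T)/β'² = 9·149·29/400 = 38889/400.

38889/400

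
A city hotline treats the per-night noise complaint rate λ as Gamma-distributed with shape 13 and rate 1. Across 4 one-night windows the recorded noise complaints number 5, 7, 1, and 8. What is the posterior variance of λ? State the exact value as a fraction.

Total count: 5 + 7 + 1 + 8 = 21.
Total exposure: 4 nights.
Conjugate update: add total count to the shape and total exposure to the rate, giving Gamma(34, 5).
Posterior variance = α'/β'² = 34/25.

34/25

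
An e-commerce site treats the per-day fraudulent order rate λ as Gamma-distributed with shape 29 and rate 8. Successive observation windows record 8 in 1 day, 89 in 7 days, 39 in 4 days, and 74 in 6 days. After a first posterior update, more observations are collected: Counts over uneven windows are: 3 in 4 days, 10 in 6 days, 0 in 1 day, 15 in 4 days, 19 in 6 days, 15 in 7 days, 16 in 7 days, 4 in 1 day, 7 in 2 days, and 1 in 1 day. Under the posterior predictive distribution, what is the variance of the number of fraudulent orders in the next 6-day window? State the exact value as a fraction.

Total count: 8 + 89 + 39 + 74 = 210.
Total exposure: 1 + 7 + 4 + 6 = 18 days.
After the first batch: Gamma(29 + 210, 8 + 18) = Gamma(239, 26).
Total count: 3 + 10 + 0 + 15 + 19 + 15 + 16 + 4 + 7 + 1 = 90.
Total exposure: 4 + 6 + 1 + 4 + 6 + 7 + 7 + 1 + 2 + 1 = 39 days.
After the second batch: Gamma(239 + 90, 26 + 39) = Gamma(329, 65).
The posterior predictive for a window of length T is Negative Binomial with variance T·α'·(β'+T)/β'² = 6·329·71/4225 = 140154/4225.

140154/4225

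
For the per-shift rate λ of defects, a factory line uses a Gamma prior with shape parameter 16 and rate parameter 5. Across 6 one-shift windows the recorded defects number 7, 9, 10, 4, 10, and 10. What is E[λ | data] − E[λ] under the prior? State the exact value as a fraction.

14/5

Total count: 7 + 9 + 10 + 4 + 10 + 10 = 50.
Total exposure: 6 shifts.
Gamma(α, β) with Poisson data over total exposure Σt gives posterior Gamma(α+Σx, β+Σt) = Gamma(66, 11).
Posterior mean = 66/11 = 6; prior mean = 16/5 = 16/5. Difference = 6 − 16/5 = 14/5.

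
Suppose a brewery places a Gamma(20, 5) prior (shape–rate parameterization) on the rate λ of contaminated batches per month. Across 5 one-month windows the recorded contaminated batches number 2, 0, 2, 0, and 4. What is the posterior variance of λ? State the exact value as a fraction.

7/25

Total count: 2 + 0 + 2 + 0 + 4 = 8.
Total exposure: 5 months.
The Gamma prior is conjugate for the Poisson rate, so λ | data ~ Gamma(20+8, 5+5) = Gamma(28, 10).
Posterior variance = α'/β'² = 28/100 = 7/25.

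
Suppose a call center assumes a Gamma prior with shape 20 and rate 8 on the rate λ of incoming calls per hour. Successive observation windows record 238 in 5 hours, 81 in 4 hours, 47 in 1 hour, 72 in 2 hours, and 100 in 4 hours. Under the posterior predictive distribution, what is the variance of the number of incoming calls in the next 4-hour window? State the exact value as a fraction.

Total count: 238 + 81 + 47 + 72 + 100 = 538.
Total exposure: 5 + 4 + 1 + 2 + 4 = 16 hours.
Posterior: α' = 20 + 538 = 558, β' = 8 + 16 = 24.
The posterior predictive for a window of length T is Negative Binomial with variance T·α'·(β'+T)/β'² = 4·558·28/576 = 217/2.

217/2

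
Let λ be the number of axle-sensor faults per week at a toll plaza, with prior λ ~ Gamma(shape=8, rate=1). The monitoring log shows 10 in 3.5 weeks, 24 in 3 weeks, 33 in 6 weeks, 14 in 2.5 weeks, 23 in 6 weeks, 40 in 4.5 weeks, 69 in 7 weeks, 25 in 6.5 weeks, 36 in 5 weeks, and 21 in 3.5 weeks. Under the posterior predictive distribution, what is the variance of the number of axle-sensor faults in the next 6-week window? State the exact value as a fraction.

396324/9409

Total count: 10 + 24 + 33 + 14 + 23 + 40 + 69 + 25 + 36 + 21 = 295.
Total exposure: 3.5 + 3 + 6 + 2.5 + 6 + 4.5 + 7 + 6.5 + 5 + 3.5 = 47.5 weeks.
Gamma(α, β) with Poisson data over total exposure Σt gives posterior Gamma(α+Σx, β+Σt) = Gamma(303, 97/2).
The posterior predictive for a window of length T is Negative Binomial with variance T·α'·(β'+T)/β'² = 6·303·(109/2)/(9409/4) = 396324/9409.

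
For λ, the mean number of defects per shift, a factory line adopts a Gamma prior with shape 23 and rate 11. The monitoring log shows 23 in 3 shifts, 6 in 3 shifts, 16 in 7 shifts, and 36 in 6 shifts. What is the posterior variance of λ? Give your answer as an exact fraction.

26/225

Total count: 23 + 6 + 16 + 36 = 81.
Total exposure: 3 + 3 + 7 + 6 = 19 shifts.
By Gamma–Poisson conjugacy, the posterior is Gamma(α + Σx, β + Σt) = Gamma(23 + 81, 11 + 19) = Gamma(104, 30).
Posterior variance = α'/β'² = 104/900 = 26/225.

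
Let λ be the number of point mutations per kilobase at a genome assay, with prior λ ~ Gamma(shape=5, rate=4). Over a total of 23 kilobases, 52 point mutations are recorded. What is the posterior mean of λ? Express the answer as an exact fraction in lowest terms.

Total count 52 over total exposure 23 kilobases.
Posterior: α' = 5 + 52 = 57, β' = 4 + 23 = 27.
Posterior mean = α'/β' = 57/27 = 19/9.

19/9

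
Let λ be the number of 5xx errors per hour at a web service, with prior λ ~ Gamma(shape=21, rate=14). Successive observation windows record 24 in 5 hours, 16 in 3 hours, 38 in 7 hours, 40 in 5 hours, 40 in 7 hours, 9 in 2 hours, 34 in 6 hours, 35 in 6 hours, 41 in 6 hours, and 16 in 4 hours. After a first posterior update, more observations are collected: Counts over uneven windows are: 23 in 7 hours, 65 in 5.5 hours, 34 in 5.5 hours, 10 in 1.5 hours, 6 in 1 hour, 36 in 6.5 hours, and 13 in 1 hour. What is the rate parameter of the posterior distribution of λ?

Total count: 24 + 16 + 38 + 40 + 40 + 9 + 34 + 35 + 41 + 16 = 293.
Total exposure: 5 + 3 + 7 + 5 + 7 + 2 + 6 + 6 + 6 + 4 = 51 hours.
After the first batch: Gamma(21 + 293, 14 + 51) = Gamma(314, 65).
Total count: 23 + 65 + 34 + 10 + 6 + 36 + 13 = 187.
Total exposure: 7 + 5.5 + 5.5 + 1.5 + 1 + 6.5 + 1 = 28 hours.
After the second batch: Gamma(314 + 187, 65 + 28) = Gamma(501, 93).

93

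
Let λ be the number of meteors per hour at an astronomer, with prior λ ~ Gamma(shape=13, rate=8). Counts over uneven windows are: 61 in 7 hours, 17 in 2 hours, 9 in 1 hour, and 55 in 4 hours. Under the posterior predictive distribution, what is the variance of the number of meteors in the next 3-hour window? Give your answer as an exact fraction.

11625/484

Total count: 61 + 17 + 9 + 55 = 142.
Total exposure: 7 + 2 + 1 + 4 = 14 hours.
By Gamma–Poisson conjugacy, the posterior is Gamma(α + Σx, β + Σt) = Gamma(13 + 142, 8 + 14) = Gamma(155, 22).
The posterior predictive for a window of length T is Negative Binomial with variance T·α'·(β'+T)/β'² = 3·155·25/484 = 11625/484.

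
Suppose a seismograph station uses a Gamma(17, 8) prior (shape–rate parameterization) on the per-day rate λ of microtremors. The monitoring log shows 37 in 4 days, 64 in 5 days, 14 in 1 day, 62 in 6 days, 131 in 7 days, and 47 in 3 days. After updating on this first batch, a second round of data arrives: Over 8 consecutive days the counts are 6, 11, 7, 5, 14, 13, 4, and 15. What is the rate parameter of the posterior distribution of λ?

Total count: 37 + 64 + 14 + 62 + 131 + 47 = 355.
Total exposure: 4 + 5 + 1 + 6 + 7 + 3 = 26 days.
After the first batch: Gamma(17 + 355, 8 + 26) = Gamma(372, 34).
Total count: 6 + 11 + 7 + 5 + 14 + 13 + 4 + 15 = 75.
Total exposure: 8 days.
After the second batch: Gamma(372 + 75, 34 + 8) = Gamma(447, 42).

42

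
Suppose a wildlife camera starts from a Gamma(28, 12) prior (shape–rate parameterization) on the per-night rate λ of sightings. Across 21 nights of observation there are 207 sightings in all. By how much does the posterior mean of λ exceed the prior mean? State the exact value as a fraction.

158/33

Total count 207 over total exposure 21 nights.
Gamma(α, β) with Poisson data over total exposure Σt gives posterior Gamma(α+Σx, β+Σt) = Gamma(235, 33).
Posterior mean = 235/33 = 235/33; prior mean = 28/12 = 7/3. Difference = 235/33 − 7/3 = 158/33.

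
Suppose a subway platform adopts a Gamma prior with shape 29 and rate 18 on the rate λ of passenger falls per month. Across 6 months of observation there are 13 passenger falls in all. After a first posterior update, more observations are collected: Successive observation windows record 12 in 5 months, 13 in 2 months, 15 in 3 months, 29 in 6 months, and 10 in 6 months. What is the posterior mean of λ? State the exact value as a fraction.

Total count 13 over total exposure 6 months.
After the first batch: Gamma(29 + 13, 18 + 6) = Gamma(42, 24).
Total count: 12 + 13 + 15 + 29 + 10 = 79.
Total exposure: 5 + 2 + 3 + 6 + 6 = 22 months.
After the second batch: Gamma(42 + 79, 24 + 22) = Gamma(121, 46).
Posterior mean = α'/β' = 121/46.

121/46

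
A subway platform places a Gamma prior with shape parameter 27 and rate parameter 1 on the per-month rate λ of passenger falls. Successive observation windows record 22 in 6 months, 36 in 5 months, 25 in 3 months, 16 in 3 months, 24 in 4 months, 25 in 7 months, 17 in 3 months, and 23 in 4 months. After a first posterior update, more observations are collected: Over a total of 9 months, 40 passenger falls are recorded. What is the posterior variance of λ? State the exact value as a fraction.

Total count: 22 + 36 + 25 + 16 + 24 + 25 + 17 + 23 = 188.
Total exposure: 6 + 5 + 3 + 3 + 4 + 7 + 3 + 4 = 35 months.
After the first batch: Gamma(27 + 188, 1 + 35) = Gamma(215, 36).
Total count 40 over total exposure 9 months.
After the second batch: Gamma(215 + 40, 36 + 9) = Gamma(255, 45).
Posterior variance = α'/β'² = 255/2025 = 17/135.

17/135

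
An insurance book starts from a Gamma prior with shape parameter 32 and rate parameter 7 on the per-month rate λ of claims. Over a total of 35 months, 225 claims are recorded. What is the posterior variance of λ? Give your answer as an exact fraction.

257/1764

Total count 225 over total exposure 35 months.
Posterior: α' = 32 + 225 = 257, β' = 7 + 35 = 42.
Posterior variance = α'/β'² = 257/1764.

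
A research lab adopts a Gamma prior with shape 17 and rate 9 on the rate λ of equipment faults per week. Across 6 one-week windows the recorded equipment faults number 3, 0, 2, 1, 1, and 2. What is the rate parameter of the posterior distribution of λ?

15

Total count: 3 + 0 + 2 + 1 + 1 + 2 = 9.
Total exposure: 6 weeks.
By Gamma–Poisson conjugacy, the posterior is Gamma(α + Σx, β + Σt) = Gamma(17 + 9, 9 + 6) = Gamma(26, 15).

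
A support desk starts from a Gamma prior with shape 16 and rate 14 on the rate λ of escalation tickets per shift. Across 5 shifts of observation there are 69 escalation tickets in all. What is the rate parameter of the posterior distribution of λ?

19

Total count 69 over total exposure 5 shifts.
Posterior: α' = 16 + 69 = 85, β' = 14 + 5 = 19.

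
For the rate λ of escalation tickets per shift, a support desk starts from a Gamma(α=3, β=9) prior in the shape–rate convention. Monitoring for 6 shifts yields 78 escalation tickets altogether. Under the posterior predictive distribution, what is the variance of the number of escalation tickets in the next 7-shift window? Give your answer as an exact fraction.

Total count 78 over total exposure 6 shifts.
Conjugate update: add total count to the shape and total exposure to the rate, giving Gamma(81, 15).
The posterior predictive for a window of length T is Negative Binomial with variance T·α'·(β'+T)/β'² = 7·81·22/225 = 1386/25.

1386/25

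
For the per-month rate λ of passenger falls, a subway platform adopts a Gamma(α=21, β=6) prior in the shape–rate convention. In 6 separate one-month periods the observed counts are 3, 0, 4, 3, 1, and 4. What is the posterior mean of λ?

3

Total count: 3 + 0 + 4 + 3 + 1 + 4 = 15.
Total exposure: 6 months.
By Gamma–Poisson conjugacy, the posterior is Gamma(α + Σx, β + Σt) = Gamma(21 + 15, 6 + 6) = Gamma(36, 12).
Posterior mean = α'/β' = 36/12 = 3.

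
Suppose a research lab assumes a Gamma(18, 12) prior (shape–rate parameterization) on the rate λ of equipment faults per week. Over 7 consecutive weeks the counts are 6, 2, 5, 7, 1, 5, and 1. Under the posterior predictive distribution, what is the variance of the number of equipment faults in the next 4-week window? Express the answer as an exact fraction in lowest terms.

4140/361

Total count: 6 + 2 + 5 + 7 + 1 + 5 + 1 = 27.
Total exposure: 7 weeks.
The Gamma prior is conjugate for the Poisson rate, so λ | data ~ Gamma(18+27, 12+7) = Gamma(45, 19).
The posterior predictive for a window of length T is Negative Binomial with variance T·α'·(β'+T)/β'² = 4·45·23/361 = 4140/361.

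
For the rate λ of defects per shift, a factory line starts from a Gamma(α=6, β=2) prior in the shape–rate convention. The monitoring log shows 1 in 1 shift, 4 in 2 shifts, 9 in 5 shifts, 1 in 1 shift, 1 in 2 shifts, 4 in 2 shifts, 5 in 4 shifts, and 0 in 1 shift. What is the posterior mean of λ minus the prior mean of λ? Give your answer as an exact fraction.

Total count: 1 + 4 + 9 + 1 + 1 + 4 + 5 + 0 = 25.
Total exposure: 1 + 2 + 5 + 1 + 2 + 2 + 4 + 1 = 18 shifts.
The Gamma prior is conjugate for the Poisson rate, so λ | data ~ Gamma(6+25, 2+18) = Gamma(31, 20).
Posterior mean = 31/20 = 31/20; prior mean = 6/2 = 3. Difference = 31/20 − 3 = -29/20.

-29/20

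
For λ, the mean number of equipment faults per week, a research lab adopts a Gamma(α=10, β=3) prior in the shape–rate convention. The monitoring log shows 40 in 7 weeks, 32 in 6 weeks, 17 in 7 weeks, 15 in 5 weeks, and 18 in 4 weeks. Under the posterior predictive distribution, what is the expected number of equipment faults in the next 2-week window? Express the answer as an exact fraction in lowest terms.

Total count: 40 + 32 + 17 + 15 + 18 = 122.
Total exposure: 7 + 6 + 7 + 5 + 4 = 29 weeks.
Conjugate update: add total count to the shape and total exposure to the rate, giving Gamma(132, 32).
Predictive mean over a 2-week window = T·E[λ|data] = 2·132/32 = 33/4.

33/4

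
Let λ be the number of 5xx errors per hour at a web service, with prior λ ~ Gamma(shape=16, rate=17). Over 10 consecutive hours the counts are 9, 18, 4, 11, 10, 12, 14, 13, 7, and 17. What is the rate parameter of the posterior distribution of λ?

Total count: 9 + 18 + 4 + 11 + 10 + 12 + 14 + 13 + 7 + 17 = 115.
Total exposure: 10 hours.
By Gamma–Poisson conjugacy, the posterior is Gamma(α + Σx, β + Σt) = Gamma(16 + 115, 17 + 10) = Gamma(131, 27).

27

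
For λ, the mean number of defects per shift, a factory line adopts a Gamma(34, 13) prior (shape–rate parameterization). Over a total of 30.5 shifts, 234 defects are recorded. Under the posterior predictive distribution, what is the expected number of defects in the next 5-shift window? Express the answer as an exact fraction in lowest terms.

Total count 234 over total exposure 30.5 shifts.
By Gamma–Poisson conjugacy, the posterior is Gamma(α + Σx, β + Σt) = Gamma(34 + 234, 13 + 30.5) = Gamma(268, 87/2).
Predictive mean over a 5-shift window = T·E[λ|data] = 5·268/(87/2) = 2680/87.

2680/87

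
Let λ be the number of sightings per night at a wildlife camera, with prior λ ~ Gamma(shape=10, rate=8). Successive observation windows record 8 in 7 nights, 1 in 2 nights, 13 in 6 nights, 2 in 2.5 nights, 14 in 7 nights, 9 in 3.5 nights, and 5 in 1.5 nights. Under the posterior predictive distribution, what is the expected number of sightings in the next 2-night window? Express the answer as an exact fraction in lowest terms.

Total count: 8 + 1 + 13 + 2 + 14 + 9 + 5 = 52.
Total exposure: 7 + 2 + 6 + 2.5 + 7 + 3.5 + 1.5 = 29.5 nights.
Conjugate update: add total count to the shape and total exposure to the rate, giving Gamma(62, 75/2).
Predictive mean over a 2-night window = T·E[λ|data] = 2·62/(75/2) = 248/75.

248/75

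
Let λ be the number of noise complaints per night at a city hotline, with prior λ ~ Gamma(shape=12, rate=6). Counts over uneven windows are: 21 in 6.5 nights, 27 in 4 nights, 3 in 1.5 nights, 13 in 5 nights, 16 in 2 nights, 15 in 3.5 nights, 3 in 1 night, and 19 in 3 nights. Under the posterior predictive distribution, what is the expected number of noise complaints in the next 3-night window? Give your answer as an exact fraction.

774/65

Total count: 21 + 27 + 3 + 13 + 16 + 15 + 3 + 19 = 117.
Total exposure: 6.5 + 4 + 1.5 + 5 + 2 + 3.5 + 1 + 3 = 26.5 nights.
The Gamma prior is conjugate for the Poisson rate, so λ | data ~ Gamma(12+117, 6+26.5) = Gamma(129, 65/2).
Predictive mean over a 3-night window = T·E[λ|data] = 3·129/(65/2) = 774/65.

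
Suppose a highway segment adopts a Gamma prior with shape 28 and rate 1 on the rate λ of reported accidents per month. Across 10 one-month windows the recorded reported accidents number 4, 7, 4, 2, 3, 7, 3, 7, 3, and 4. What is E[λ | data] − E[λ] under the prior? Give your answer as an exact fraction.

-236/11

Total count: 4 + 7 + 4 + 2 + 3 + 7 + 3 + 7 + 3 + 4 = 44.
Total exposure: 10 months.
The Gamma prior is conjugate for the Poisson rate, so λ | data ~ Gamma(28+44, 1+10) = Gamma(72, 11).
Posterior mean = 72/11 = 72/11; prior mean = 28/1 = 28. Difference = 72/11 − 28 = -236/11.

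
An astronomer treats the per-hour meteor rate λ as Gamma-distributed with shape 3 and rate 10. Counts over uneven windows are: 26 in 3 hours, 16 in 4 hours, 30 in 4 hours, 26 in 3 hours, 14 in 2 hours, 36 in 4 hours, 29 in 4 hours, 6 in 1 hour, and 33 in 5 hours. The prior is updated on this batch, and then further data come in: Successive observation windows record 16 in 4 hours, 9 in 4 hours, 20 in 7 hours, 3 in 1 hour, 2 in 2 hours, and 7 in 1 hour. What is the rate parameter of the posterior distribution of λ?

59

Total count: 26 + 16 + 30 + 26 + 14 + 36 + 29 + 6 + 33 = 216.
Total exposure: 3 + 4 + 4 + 3 + 2 + 4 + 4 + 1 + 5 = 30 hours.
After the first batch: Gamma(3 + 216, 10 + 30) = Gamma(219, 40).
Total count: 16 + 9 + 20 + 3 + 2 + 7 = 57.
Total exposure: 4 + 4 + 7 + 1 + 2 + 1 = 19 hours.
After the second batch: Gamma(219 + 57, 40 + 19) = Gamma(276, 59).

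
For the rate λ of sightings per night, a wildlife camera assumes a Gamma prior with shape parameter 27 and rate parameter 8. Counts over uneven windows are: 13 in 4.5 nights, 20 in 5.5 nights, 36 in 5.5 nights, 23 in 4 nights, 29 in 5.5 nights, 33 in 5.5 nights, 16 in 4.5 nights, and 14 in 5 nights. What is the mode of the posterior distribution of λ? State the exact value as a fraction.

Total count: 13 + 20 + 36 + 23 + 29 + 33 + 16 + 14 = 184.
Total exposure: 4.5 + 5.5 + 5.5 + 4 + 5.5 + 5.5 + 4.5 + 5 = 40 nights.
Conjugate update: add total count to the shape and total exposure to the rate, giving Gamma(211, 48).
Posterior mode = (α'−1)/β' = 210/48 = 35/8.

35/8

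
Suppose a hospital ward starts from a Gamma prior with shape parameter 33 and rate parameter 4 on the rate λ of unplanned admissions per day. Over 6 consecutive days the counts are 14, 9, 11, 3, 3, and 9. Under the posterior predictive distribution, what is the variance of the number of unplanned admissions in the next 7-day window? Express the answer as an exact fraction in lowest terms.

4879/50

Total count: 14 + 9 + 11 + 3 + 3 + 9 = 49.
Total exposure: 6 days.
Gamma(α, β) with Poisson data over total exposure Σt gives posterior Gamma(α+Σx, β+Σt) = Gamma(82, 10).
The posterior predictive for a window of length T is Negative Binomial with variance T·α'·(β'+T)/β'² = 7·82·17/100 = 4879/50.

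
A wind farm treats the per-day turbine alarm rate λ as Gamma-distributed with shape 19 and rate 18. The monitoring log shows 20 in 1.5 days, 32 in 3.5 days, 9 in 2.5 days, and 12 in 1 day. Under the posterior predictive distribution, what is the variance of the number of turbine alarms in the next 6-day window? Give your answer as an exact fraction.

Total count: 20 + 32 + 9 + 12 = 73.
Total exposure: 1.5 + 3.5 + 2.5 + 1 = 8.5 days.
The Gamma prior is conjugate for the Poisson rate, so λ | data ~ Gamma(19+73, 18+8.5) = Gamma(92, 53/2).
The posterior predictive for a window of length T is Negative Binomial with variance T·α'·(β'+T)/β'² = 6·92·(65/2)/(2809/4) = 71760/2809.

71760/2809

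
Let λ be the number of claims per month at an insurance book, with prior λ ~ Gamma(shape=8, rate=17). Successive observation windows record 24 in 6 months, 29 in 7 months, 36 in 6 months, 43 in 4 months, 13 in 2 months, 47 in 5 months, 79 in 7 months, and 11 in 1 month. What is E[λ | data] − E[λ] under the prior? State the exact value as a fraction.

898/187

Total count: 24 + 29 + 36 + 43 + 13 + 47 + 79 + 11 = 282.
Total exposure: 6 + 7 + 6 + 4 + 2 + 5 + 7 + 1 = 38 months.
The Gamma prior is conjugate for the Poisson rate, so λ | data ~ Gamma(8+282, 17+38) = Gamma(290, 55).
Posterior mean = 290/55 = 58/11; prior mean = 8/17 = 8/17. Difference = 58/11 − 8/17 = 898/187.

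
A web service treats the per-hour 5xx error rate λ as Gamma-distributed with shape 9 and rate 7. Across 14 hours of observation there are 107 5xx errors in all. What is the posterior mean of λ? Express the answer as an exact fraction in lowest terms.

116/21

Total count 107 over total exposure 14 hours.
By Gamma–Poisson conjugacy, the posterior is Gamma(α + Σx, β + Σt) = Gamma(9 + 107, 7 + 14) = Gamma(116, 21).
Posterior mean = α'/β' = 116/21.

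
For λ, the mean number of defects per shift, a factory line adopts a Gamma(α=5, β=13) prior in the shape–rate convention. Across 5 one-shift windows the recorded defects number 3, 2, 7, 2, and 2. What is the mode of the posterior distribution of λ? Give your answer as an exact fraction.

Total count: 3 + 2 + 7 + 2 + 2 = 16.
Total exposure: 5 shifts.
Conjugate update: add total count to the shape and total exposure to the rate, giving Gamma(21, 18).
Posterior mode = (α'−1)/β' = 20/18 = 10/9.

10/9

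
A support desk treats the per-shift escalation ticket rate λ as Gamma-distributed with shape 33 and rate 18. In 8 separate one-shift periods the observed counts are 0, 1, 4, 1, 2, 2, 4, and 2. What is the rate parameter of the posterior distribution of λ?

Total count: 0 + 1 + 4 + 1 + 2 + 2 + 4 + 2 = 16.
Total exposure: 8 shifts.
Posterior: α' = 33 + 16 = 49, β' = 18 + 8 = 26.

26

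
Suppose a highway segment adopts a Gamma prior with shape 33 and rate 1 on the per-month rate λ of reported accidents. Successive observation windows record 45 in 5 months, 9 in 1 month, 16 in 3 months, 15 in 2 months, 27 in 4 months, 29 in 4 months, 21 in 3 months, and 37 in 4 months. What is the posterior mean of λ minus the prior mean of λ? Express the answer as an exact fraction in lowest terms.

-659/27

Total count: 45 + 9 + 16 + 15 + 27 + 29 + 21 + 37 = 199.
Total exposure: 5 + 1 + 3 + 2 + 4 + 4 + 3 + 4 = 26 months.
Posterior: α' = 33 + 199 = 232, β' = 1 + 26 = 27.
Posterior mean = 232/27 = 232/27; prior mean = 33/1 = 33. Difference = 232/27 − 33 = -659/27.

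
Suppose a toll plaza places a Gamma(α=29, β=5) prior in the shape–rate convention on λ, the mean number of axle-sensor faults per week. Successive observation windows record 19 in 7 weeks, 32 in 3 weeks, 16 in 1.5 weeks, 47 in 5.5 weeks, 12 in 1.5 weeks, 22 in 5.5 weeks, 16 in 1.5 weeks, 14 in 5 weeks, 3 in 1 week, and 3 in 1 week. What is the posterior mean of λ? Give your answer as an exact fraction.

142/25

Total count: 19 + 32 + 16 + 47 + 12 + 22 + 16 + 14 + 3 + 3 = 184.
Total exposure: 7 + 3 + 1.5 + 5.5 + 1.5 + 5.5 + 1.5 + 5 + 1 + 1 = 32.5 weeks.
Posterior: α' = 29 + 184 = 213, β' = 5 + 32.5 = 75/2.
Posterior mean = α'/β' = 213/(75/2) = 142/25.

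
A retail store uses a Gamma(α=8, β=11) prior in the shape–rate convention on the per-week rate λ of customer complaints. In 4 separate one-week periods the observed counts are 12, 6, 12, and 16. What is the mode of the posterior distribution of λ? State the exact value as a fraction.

53/15

Total count: 12 + 6 + 12 + 16 = 46.
Total exposure: 4 weeks.
Conjugate update: add total count to the shape and total exposure to the rate, giving Gamma(54, 15).
Posterior mode = (α'−1)/β' = 53/15.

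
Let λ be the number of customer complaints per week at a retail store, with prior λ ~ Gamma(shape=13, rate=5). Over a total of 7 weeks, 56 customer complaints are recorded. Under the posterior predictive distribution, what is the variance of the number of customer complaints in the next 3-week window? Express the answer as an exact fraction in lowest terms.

Total count 56 over total exposure 7 weeks.
Conjugate update: add total count to the shape and total exposure to the rate, giving Gamma(69, 12).
The posterior predictive for a window of length T is Negative Binomial with variance T·α'·(β'+T)/β'² = 3·69·15/144 = 345/16.

345/16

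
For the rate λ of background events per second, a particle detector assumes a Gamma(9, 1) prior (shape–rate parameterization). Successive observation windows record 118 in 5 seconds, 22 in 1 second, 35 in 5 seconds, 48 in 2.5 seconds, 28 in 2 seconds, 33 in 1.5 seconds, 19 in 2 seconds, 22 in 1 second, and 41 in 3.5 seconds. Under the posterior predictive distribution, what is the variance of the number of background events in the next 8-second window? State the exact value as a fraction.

390000/2401

Total count: 118 + 22 + 35 + 48 + 28 + 33 + 19 + 22 + 41 = 366.
Total exposure: 5 + 1 + 5 + 2.5 + 2 + 1.5 + 2 + 1 + 3.5 = 23.5 seconds.
Posterior: α' = 9 + 366 = 375, β' = 1 + 23.5 = 49/2.
The posterior predictive for a window of length T is Negative Binomial with variance T·α'·(β'+T)/β'² = 8·375·(65/2)/(2401/4) = 390000/2401.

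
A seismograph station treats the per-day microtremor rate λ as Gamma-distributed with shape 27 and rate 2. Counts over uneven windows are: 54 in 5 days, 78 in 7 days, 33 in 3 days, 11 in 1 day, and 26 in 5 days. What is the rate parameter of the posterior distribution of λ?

Total count: 54 + 78 + 33 + 11 + 26 = 202.
Total exposure: 5 + 7 + 3 + 1 + 5 = 21 days.
The Gamma prior is conjugate for the Poisson rate, so λ | data ~ Gamma(27+202, 2+21) = Gamma(229, 23).

23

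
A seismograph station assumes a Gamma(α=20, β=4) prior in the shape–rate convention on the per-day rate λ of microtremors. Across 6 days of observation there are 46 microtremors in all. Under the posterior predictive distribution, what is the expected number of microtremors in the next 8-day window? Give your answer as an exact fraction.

Total count 46 over total exposure 6 days.
The Gamma prior is conjugate for the Poisson rate, so λ | data ~ Gamma(20+46, 4+6) = Gamma(66, 10).
Predictive mean over an 8-day window = T·E[λ|data] = 8·66/10 = 264/5.

264/5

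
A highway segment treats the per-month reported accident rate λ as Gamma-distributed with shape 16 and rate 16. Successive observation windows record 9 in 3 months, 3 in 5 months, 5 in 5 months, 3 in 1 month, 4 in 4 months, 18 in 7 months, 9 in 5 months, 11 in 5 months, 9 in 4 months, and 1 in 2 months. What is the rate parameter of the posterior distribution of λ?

Total count: 9 + 3 + 5 + 3 + 4 + 18 + 9 + 11 + 9 + 1 = 72.
Total exposure: 3 + 5 + 5 + 1 + 4 + 7 + 5 + 5 + 4 + 2 = 41 months.
Posterior: α' = 16 + 72 = 88, β' = 16 + 41 = 57.

57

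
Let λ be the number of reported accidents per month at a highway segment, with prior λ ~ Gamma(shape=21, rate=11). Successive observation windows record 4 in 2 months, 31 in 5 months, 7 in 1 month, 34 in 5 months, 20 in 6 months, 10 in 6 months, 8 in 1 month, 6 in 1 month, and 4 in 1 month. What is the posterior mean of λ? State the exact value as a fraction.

Total count: 4 + 31 + 7 + 34 + 20 + 10 + 8 + 6 + 4 = 124.
Total exposure: 2 + 5 + 1 + 5 + 6 + 6 + 1 + 1 + 1 = 28 months.
Conjugate update: add total count to the shape and total exposure to the rate, giving Gamma(145, 39).
Posterior mean = α'/β' = 145/39.

145/39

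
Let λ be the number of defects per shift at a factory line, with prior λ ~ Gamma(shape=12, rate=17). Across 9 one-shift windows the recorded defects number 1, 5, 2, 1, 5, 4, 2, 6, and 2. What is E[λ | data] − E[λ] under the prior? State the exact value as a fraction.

184/221

Total count: 1 + 5 + 2 + 1 + 5 + 4 + 2 + 6 + 2 = 28.
Total exposure: 9 shifts.
Posterior: α' = 12 + 28 = 40, β' = 17 + 9 = 26.
Posterior mean = 40/26 = 20/13; prior mean = 12/17 = 12/17. Difference = 20/13 − 12/17 = 184/221.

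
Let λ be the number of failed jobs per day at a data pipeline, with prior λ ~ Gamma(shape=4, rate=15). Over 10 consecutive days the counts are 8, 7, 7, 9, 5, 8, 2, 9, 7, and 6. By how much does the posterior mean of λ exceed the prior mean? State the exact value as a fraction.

Total count: 8 + 7 + 7 + 9 + 5 + 8 + 2 + 9 + 7 + 6 = 68.
Total exposure: 10 days.
Posterior: α' = 4 + 68 = 72, β' = 15 + 10 = 25.
Posterior mean = 72/25 = 72/25; prior mean = 4/15 = 4/15. Difference = 72/25 − 4/15 = 196/75.

196/75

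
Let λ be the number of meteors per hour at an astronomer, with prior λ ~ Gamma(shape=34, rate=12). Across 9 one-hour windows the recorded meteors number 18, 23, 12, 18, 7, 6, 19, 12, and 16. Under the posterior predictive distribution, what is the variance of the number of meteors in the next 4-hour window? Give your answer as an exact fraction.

Total count: 18 + 23 + 12 + 18 + 7 + 6 + 19 + 12 + 16 = 131.
Total exposure: 9 hours.
By Gamma–Poisson conjugacy, the posterior is Gamma(α + Σx, β + Σt) = Gamma(34 + 131, 12 + 9) = Gamma(165, 21).
The posterior predictive for a window of length T is Negative Binomial with variance T·α'·(β'+T)/β'² = 4·165·25/441 = 5500/147.

5500/147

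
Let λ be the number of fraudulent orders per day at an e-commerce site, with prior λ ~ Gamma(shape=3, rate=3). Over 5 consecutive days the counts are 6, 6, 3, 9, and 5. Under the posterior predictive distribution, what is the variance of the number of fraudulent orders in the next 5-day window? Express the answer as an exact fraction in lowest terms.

65/2

Total count: 6 + 6 + 3 + 9 + 5 = 29.
Total exposure: 5 days.
Posterior: α' = 3 + 29 = 32, β' = 3 + 5 = 8.
The posterior predictive for a window of length T is Negative Binomial with variance T·α'·(β'+T)/β'² = 5·32·13/64 = 65/2.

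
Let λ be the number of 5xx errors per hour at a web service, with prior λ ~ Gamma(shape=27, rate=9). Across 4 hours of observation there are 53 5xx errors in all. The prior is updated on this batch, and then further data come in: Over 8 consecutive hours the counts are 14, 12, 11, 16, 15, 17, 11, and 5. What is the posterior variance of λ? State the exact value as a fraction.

Total count 53 over total exposure 4 hours.
After the first batch: Gamma(27 + 53, 9 + 4) = Gamma(80, 13).
Total count: 14 + 12 + 11 + 16 + 15 + 17 + 11 + 5 = 101.
Total exposure: 8 hours.
After the second batch: Gamma(80 + 101, 13 + 8) = Gamma(181, 21).
Posterior variance = α'/β'² = 181/441.

181/441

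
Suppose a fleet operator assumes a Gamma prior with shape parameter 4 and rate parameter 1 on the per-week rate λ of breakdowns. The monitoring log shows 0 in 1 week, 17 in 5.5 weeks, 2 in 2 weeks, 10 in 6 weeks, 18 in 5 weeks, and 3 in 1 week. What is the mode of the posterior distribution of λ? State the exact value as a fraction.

106/43

Total count: 0 + 17 + 2 + 10 + 18 + 3 = 50.
Total exposure: 1 + 5.5 + 2 + 6 + 5 + 1 = 20.5 weeks.
Gamma(α, β) with Poisson data over total exposure Σt gives posterior Gamma(α+Σx, β+Σt) = Gamma(54, 43/2).
Posterior mode = (α'−1)/β' = 53/(43/2) = 106/43.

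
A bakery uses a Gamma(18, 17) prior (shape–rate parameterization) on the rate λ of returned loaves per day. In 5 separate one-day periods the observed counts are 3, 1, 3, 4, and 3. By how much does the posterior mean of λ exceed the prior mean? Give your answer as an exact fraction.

74/187

Total count: 3 + 1 + 3 + 4 + 3 = 14.
Total exposure: 5 days.
Conjugate update: add total count to the shape and total exposure to the rate, giving Gamma(32, 22).
Posterior mean = 32/22 = 16/11; prior mean = 18/17 = 18/17. Difference = 16/11 − 18/17 = 74/187.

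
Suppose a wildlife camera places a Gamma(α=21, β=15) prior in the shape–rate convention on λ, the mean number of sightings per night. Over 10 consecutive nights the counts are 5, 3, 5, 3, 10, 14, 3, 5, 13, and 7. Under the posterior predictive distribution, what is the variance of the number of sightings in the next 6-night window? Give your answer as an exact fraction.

16554/625

Total count: 5 + 3 + 5 + 3 + 10 + 14 + 3 + 5 + 13 + 7 = 68.
Total exposure: 10 nights.
By Gamma–Poisson conjugacy, the posterior is Gamma(α + Σx, β + Σt) = Gamma(21 + 68, 15 + 10) = Gamma(89, 25).
The posterior predictive for a window of length T is Negative Binomial with variance T·α'·(β'+T)/β'² = 6·89·31/625 = 16554/625.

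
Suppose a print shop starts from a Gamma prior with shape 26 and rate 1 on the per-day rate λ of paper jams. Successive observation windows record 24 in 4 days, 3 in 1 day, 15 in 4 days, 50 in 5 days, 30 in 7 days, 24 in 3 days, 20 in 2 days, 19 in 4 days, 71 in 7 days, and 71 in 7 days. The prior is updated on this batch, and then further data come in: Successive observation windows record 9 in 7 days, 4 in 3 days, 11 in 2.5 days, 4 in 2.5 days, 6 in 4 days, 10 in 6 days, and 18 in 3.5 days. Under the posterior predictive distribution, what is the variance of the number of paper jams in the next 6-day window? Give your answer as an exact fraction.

87980/2401

Total count: 24 + 3 + 15 + 50 + 30 + 24 + 20 + 19 + 71 + 71 = 327.
Total exposure: 4 + 1 + 4 + 5 + 7 + 3 + 2 + 4 + 7 + 7 = 44 days.
After the first batch: Gamma(26 + 327, 1 + 44) = Gamma(353, 45).
Total count: 9 + 4 + 11 + 4 + 6 + 10 + 18 = 62.
Total exposure: 7 + 3 + 2.5 + 2.5 + 4 + 6 + 3.5 = 28.5 days.
After the second batch: Gamma(353 + 62, 45 + 28.5) = Gamma(415, 147/2).
The posterior predictive for a window of length T is Negative Binomial with variance T·α'·(β'+T)/β'² = 6·415·(159/2)/(21609/4) = 87980/2401.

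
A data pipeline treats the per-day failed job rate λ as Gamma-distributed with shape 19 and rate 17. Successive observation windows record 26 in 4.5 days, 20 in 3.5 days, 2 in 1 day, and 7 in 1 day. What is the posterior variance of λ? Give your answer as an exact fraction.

74/729

Total count: 26 + 20 + 2 + 7 = 55.
Total exposure: 4.5 + 3.5 + 1 + 1 = 10 days.
Gamma(α, β) with Poisson data over total exposure Σt gives posterior Gamma(α+Σx, β+Σt) = Gamma(74, 27).
Posterior variance = α'/β'² = 74/729.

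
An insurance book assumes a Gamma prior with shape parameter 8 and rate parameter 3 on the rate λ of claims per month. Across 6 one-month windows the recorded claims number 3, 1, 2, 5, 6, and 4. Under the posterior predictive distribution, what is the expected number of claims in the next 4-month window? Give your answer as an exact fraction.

116/9

Total count: 3 + 1 + 2 + 5 + 6 + 4 = 21.
Total exposure: 6 months.
The Gamma prior is conjugate for the Poisson rate, so λ | data ~ Gamma(8+21, 3+6) = Gamma(29, 9).
Predictive mean over a 4-month window = T·E[λ|data] = 4·29/9 = 116/9.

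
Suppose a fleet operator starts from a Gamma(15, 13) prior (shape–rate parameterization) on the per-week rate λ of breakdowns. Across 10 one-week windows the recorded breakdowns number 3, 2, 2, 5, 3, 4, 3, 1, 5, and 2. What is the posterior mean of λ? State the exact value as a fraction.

45/23

Total count: 3 + 2 + 2 + 5 + 3 + 4 + 3 + 1 + 5 + 2 = 30.
Total exposure: 10 weeks.
Posterior: α' = 15 + 30 = 45, β' = 13 + 10 = 23.
Posterior mean = α'/β' = 45/23.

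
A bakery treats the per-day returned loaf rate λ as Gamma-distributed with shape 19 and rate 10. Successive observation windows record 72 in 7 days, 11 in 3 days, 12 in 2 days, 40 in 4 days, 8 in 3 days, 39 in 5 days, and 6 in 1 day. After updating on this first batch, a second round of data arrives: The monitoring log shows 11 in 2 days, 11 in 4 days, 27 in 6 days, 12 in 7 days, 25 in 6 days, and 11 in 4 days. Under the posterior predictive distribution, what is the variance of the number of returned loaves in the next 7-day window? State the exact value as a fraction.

Total count: 72 + 11 + 12 + 40 + 8 + 39 + 6 = 188.
Total exposure: 7 + 3 + 2 + 4 + 3 + 5 + 1 = 25 days.
After the first batch: Gamma(19 + 188, 10 + 25) = Gamma(207, 35).
Total count: 11 + 11 + 27 + 12 + 25 + 11 = 97.
Total exposure: 2 + 4 + 6 + 7 + 6 + 4 = 29 days.
After the second batch: Gamma(207 + 97, 35 + 29) = Gamma(304, 64).
The posterior predictive for a window of length T is Negative Binomial with variance T·α'·(β'+T)/β'² = 7·304·71/4096 = 9443/256.

9443/256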